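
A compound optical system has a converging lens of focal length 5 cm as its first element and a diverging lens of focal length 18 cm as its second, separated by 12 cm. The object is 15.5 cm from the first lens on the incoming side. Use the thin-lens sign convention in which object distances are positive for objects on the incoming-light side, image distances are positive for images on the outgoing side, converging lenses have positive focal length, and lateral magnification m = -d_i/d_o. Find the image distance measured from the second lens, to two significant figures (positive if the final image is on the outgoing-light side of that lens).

-3.7 cm

Applying the thin-lens equation to the first lens, 1/5 = 1/15.5 + 1/d_i1, which gives d_i1 = 7.381 cm.
The intermediate image is 7.381 cm to the right of lens 1, so d_o2 = L - d_i1 = 12 - 7.381 = 4.619 cm.
Applying the thin-lens equation again with f_2 = -18 cm and d_o2 = 4.619 cm gives d_i2 = -3.676 cm.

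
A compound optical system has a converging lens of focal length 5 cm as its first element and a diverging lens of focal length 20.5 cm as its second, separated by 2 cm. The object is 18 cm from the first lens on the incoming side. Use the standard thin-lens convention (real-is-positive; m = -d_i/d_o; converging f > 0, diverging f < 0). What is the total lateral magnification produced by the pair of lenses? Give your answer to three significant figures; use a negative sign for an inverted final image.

-0.506

First lens: d_i1 = 1/(1/5 - 1/18) = 6.923 cm.
m_1 = -(6.923)/18 = -0.3846.
Since 6.923 cm > 2 cm, the first image lies past the second lens and serves as a virtual object: d_o2 = L - d_i1 = -4.923 cm.
Second lens: d_i2 = 1/(1/(-20.5) - 1/(-4.923)) = 6.479 cm.
m_2 = -(6.479)/(-4.923) = 1.3160.
The system's lateral magnification is m_1 m_2 = (-0.3846)(1.3160) = -0.5062.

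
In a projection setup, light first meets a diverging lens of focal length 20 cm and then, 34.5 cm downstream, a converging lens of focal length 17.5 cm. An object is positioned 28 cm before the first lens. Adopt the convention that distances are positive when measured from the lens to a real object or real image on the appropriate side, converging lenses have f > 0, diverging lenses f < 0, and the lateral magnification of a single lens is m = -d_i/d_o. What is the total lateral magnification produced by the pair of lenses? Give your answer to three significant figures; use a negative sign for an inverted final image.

-0.254

First lens: d_i1 = 1/(1/(-20) - 1/28) = -11.667 cm.
m_1 = -(-11.667)/28 = 0.4167.
With d_i1 < 0 the first image is virtual and lies on the object side; the object distance for lens 2 is d_o2 = 34.5 - (-11.667) = 46.167 cm.
Second lens: d_i2 = 1/(1/17.5 - 1/(46.167)) = 28.183 cm.
m_2 = -(28.183)/(46.167) = -0.6105.
Total m = m_1 x m_2 = (0.4167)(-0.6105) = -0.2544.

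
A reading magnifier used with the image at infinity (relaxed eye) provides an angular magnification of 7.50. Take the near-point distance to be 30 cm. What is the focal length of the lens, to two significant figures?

For the image at infinity, M = D/f.
f = D/M = 30/7.5 = 4.000 cm.

4.0 cm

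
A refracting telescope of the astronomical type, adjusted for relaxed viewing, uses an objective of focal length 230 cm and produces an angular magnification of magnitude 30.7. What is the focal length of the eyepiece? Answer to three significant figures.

|M| = f_obj/f_eye, so f_eye = f_obj/|M| = 230/30.7 = 7.492 cm.

7.49 cm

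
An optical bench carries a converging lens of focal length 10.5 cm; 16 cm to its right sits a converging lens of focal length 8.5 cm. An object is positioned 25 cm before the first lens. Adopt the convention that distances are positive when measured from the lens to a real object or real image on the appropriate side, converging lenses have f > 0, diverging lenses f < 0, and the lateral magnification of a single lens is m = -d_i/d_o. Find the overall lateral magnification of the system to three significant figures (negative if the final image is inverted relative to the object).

-0.580

Applying the thin-lens equation to the first lens, 1/10.5 = 1/25 + 1/d_i1, which gives d_i1 = 18.103 cm.
Its lateral magnification is m_1 = -d_i1/d_o1 = -(18.103)/25 = -0.7241.
This image would form 18.103 cm past lens 1, i.e. 2.103 cm beyond lens 2, so it is a virtual object for lens 2: d_o2 = 16 - 18.103 = -2.103 cm.
Applying the thin-lens equation again with f_2 = 8.5 cm and d_o2 = -2.103 cm gives d_i2 = 1.686 cm.
m_2 = -(1.686)/(-2.103) = 0.8016.
Total m = m_1 x m_2 = (-0.7241)(0.8016) = -0.5805.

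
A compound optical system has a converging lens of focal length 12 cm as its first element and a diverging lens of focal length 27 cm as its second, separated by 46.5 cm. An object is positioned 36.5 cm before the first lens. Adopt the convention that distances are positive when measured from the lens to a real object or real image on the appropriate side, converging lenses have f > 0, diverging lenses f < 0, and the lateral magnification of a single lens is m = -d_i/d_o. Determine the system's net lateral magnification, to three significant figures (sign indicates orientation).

Applying the thin-lens equation to the first lens, 1/12 = 1/36.5 + 1/d_i1, which gives d_i1 = 17.878 cm.
Its lateral magnification is m_1 = -d_i1/d_o1 = -(17.878)/36.5 = -0.4898.
The intermediate image is 17.878 cm to the right of lens 1, so d_o2 = L - d_i1 = 46.5 - 17.878 = 28.622 cm.
Applying the thin-lens equation again with f_2 = -27 cm and d_o2 = 28.622 cm gives d_i2 = -13.894 cm.
m_2 = -(-13.894)/(28.622) = 0.4854.
Overall magnification: m = m_1 m_2 = -0.2378.

-0.238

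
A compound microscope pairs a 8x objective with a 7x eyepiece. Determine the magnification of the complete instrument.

56

The overall magnification of a compound microscope is the product of the objective and eyepiece magnifications:
M = M_obj x M_eye = 8 x 7 = 56.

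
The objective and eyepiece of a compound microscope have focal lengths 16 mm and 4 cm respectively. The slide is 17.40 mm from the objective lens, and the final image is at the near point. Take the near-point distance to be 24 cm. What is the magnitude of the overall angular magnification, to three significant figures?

80.0

Convert to cm: f_obj = 16 mm = 1.6 cm; d_o = 17.40 mm = 1.74 cm.
Objective: 1/d_i = 1/f_obj - 1/d_o = 1/1.6 - 1/1.74 = 0.05029 cm^-1, so d_i = 19.886 cm.
m_obj = -d_i/d_o = -19.886/1.74 = -11.429.
Eyepiece angular magnification (image at near point): M_eye = 1 + D/f_e = 1 + 24/4 = 7.000.
Overall M = m_obj x M_eye = (-11.429)(7.000) = -80.00.
|M| = 80.00.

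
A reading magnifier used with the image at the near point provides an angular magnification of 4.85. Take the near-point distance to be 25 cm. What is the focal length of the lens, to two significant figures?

For the image at the near point, M = 1 + D/f.
f = D/(M - 1) = 25/(4.85 - 1) = 6.494 cm.

6.5 cm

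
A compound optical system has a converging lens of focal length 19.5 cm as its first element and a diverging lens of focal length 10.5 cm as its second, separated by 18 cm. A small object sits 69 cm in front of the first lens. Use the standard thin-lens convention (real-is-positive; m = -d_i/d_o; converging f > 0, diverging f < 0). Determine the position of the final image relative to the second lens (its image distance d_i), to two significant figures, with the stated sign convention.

Lens 1: 1/d_i1 = 1/f_1 - 1/d_o1 = 1/19.5 - 1/69 = 0.03679 cm^-1, so d_i1 = 27.182 cm.
Since 27.182 cm > 18 cm, the first image lies past the second lens and serves as a virtual object: d_o2 = L - d_i1 = -9.182 cm.
Lens 2: 1/d_i2 = 1/f_2 - 1/d_o2 = 1/(-10.5) - 1/(-9.182) = 0.01367 cm^-1, so d_i2 = 73.138 cm.

73 cm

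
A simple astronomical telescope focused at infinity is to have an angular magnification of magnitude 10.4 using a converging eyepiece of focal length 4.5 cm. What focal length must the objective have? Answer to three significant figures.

46.8 cm

|M| = f_obj/|f_eye|, so f_obj = |M| x |f_eye| = 10.4 x 4.5 = 46.800 cm.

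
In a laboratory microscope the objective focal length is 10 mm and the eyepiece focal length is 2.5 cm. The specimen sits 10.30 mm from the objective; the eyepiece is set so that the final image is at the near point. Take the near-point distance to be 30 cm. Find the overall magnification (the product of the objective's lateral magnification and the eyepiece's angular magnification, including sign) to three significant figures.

-433

Convert to cm: f_obj = 10 mm = 1 cm; d_o = 10.30 mm = 1.03 cm.
Objective: 1/d_i = 1/f_obj - 1/d_o = 1/1 - 1/1.03 = 0.02913 cm^-1, so d_i = 34.333 cm.
m_obj = -d_i/d_o = -34.333/1.03 = -33.333.
Eyepiece angular magnification (image at near point): M_eye = 1 + D/f_e = 1 + 30/2.5 = 13.000.
Overall M = m_obj x M_eye = (-33.333)(13.000) = -433.33.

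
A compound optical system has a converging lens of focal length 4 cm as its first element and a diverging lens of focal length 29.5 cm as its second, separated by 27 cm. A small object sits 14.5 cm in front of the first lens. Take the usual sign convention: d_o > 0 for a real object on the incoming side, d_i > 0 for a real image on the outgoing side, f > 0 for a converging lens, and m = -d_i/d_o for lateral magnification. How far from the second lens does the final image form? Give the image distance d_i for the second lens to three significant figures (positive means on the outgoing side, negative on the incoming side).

Applying the thin-lens equation to the first lens, 1/4 = 1/14.5 + 1/d_i1, which gives d_i1 = 5.524 cm.
That image sits 21.476 cm in front of the second lens, so d_o2 = 21.476 cm.
Applying the thin-lens equation again with f_2 = -29.5 cm and d_o2 = 21.476 cm gives d_i2 = -12.428 cm.

-12.4 cm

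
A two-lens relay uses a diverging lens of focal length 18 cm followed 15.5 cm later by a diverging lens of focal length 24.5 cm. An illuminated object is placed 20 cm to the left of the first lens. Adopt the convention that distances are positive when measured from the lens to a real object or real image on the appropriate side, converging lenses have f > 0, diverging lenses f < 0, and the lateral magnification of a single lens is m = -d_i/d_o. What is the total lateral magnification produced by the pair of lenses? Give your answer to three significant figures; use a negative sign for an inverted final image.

Lens 1: 1/d_i1 = 1/f_1 - 1/d_o1 = 1/(-18) - 1/20 = -0.10556 cm^-1, so d_i1 = -9.474 cm.
m_1 = -(-9.474)/20 = 0.4737.
With d_i1 < 0 the first image is virtual and lies on the object side; the object distance for lens 2 is d_o2 = 15.5 - (-9.474) = 24.974 cm.
Lens 2: 1/d_i2 = 1/f_2 - 1/d_o2 = 1/(-24.5) - 1/(24.974) = -0.08086 cm^-1, so d_i2 = -12.367 cm.
m_2 = -(-12.367)/(24.974) = 0.4952.
The system's lateral magnification is m_1 m_2 = (0.4737)(0.4952) = 0.2346.

0.235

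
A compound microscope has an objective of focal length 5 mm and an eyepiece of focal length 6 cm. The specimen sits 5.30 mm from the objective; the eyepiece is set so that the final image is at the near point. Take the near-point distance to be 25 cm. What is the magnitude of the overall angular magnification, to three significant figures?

86.1

Convert to cm: f_obj = 5 mm = 0.5 cm; d_o = 5.30 mm = 0.53 cm.
Objective: 1/d_i = 1/f_obj - 1/d_o = 1/0.5 - 1/0.53 = 0.11321 cm^-1, so d_i = 8.833 cm.
m_obj = -d_i/d_o = -8.833/0.53 = -16.667.
Eyepiece angular magnification (image at near point): M_eye = 1 + D/f_e = 1 + 25/6 = 5.167.
Overall M = m_obj x M_eye = (-16.667)(5.167) = -86.11.
|M| = 86.11.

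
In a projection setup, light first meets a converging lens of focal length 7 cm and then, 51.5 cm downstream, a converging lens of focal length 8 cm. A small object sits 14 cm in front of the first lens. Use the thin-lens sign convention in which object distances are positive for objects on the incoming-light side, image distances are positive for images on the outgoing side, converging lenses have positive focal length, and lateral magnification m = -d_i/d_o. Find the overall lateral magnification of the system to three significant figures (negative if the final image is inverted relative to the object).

Applying the thin-lens equation to the first lens, 1/7 = 1/14 + 1/d_i1, which gives d_i1 = 14.000 cm.
Its lateral magnification is m_1 = -d_i1/d_o1 = -(14.000)/14 = -1.0000.
The intermediate image is 14.000 cm to the right of lens 1, so d_o2 = L - d_i1 = 51.5 - 14.000 = 37.500 cm.
Applying the thin-lens equation again with f_2 = 8 cm and d_o2 = 37.500 cm gives d_i2 = 10.169 cm.
m_2 = -(10.169)/(37.500) = -0.2712.
Overall magnification: m = m_1 m_2 = 0.2712.

0.271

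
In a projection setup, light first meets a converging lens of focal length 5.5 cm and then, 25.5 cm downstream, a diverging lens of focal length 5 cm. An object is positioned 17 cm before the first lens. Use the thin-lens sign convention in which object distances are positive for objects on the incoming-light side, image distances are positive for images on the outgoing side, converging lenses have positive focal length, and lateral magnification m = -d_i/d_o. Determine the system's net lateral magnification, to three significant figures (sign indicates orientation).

-0.107

Applying the thin-lens equation to the first lens, 1/5.5 = 1/17 + 1/d_i1, which gives d_i1 = 8.130 cm.
Its lateral magnification is m_1 = -d_i1/d_o1 = -(8.130)/17 = -0.4783.
Object distance for lens 2: d_o2 = 25.5 - 8.130 = 17.370 cm.
Applying the thin-lens equation again with f_2 = -5 cm and d_o2 = 17.370 cm gives d_i2 = -3.882 cm.
m_2 = -(-3.882)/(17.370) = 0.2235.
Total m = m_1 x m_2 = (-0.4783)(0.2235) = -0.1069.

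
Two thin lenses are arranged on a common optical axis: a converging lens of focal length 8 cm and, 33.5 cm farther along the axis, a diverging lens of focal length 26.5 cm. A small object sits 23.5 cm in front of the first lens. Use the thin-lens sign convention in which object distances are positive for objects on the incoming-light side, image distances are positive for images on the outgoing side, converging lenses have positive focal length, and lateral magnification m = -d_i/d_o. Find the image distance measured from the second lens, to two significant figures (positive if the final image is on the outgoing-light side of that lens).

-12 cm

Lens 1: 1/d_i1 = 1/f_1 - 1/d_o1 = 1/8 - 1/23.5 = 0.08245 cm^-1, so d_i1 = 12.129 cm.
Object distance for lens 2: d_o2 = 33.5 - 12.129 = 21.371 cm.
Lens 2: 1/d_i2 = 1/f_2 - 1/d_o2 = 1/(-26.5) - 1/(21.371) = -0.08453 cm^-1, so d_i2 = -11.830 cm.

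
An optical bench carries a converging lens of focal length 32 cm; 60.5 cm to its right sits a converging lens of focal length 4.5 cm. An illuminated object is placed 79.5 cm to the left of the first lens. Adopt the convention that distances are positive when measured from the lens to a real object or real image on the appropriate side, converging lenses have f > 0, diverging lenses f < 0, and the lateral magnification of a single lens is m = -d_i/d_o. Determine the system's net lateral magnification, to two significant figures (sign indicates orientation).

First lens: d_i1 = 1/(1/32 - 1/79.5) = 53.558 cm.
m_1 = -(53.558)/79.5 = -0.6737.
Object distance for lens 2: d_o2 = 60.5 - 53.558 = 6.942 cm.
Second lens: d_i2 = 1/(1/4.5 - 1/(6.942)) = 12.792 cm.
m_2 = -(12.792)/(6.942) = -1.8427.
Total m = m_1 x m_2 = (-0.6737)(-1.8427) = 1.2414.

1.2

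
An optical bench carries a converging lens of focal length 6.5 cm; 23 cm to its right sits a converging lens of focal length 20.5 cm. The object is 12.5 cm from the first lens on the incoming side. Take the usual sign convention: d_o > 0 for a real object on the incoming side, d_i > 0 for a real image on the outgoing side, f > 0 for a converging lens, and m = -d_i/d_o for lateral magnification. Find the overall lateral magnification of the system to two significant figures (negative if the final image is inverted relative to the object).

Lens 1: 1/d_i1 = 1/f_1 - 1/d_o1 = 1/6.5 - 1/12.5 = 0.07385 cm^-1, so d_i1 = 13.542 cm.
m_1 = -(13.542)/12.5 = -1.0833.
The intermediate image is 13.542 cm to the right of lens 1, so d_o2 = L - d_i1 = 23 - 13.542 = 9.458 cm.
Lens 2: 1/d_i2 = 1/f_2 - 1/d_o2 = 1/20.5 - 1/(9.458) = -0.05695 cm^-1, so d_i2 = -17.560 cm.
m_2 = -(-17.560)/(9.458) = 1.8566.
Overall magnification: m = m_1 m_2 = -2.0113.

-2.0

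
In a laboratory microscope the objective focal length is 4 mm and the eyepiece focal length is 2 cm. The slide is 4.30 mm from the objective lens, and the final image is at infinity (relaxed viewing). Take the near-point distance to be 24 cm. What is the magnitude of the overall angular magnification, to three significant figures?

160

Convert to cm: f_obj = 4 mm = 0.4 cm; d_o = 4.30 mm = 0.43 cm.
Objective: 1/d_i = 1/f_obj - 1/d_o = 1/0.4 - 1/0.43 = 0.17442 cm^-1, so d_i = 5.733 cm.
m_obj = -d_i/d_o = -5.733/0.43 = -13.333.
Eyepiece angular magnification (image at infinity): M_eye = D/f_e = 24/2 = 12.000.
Overall M = m_obj x M_eye = (-13.333)(12.000) = -160.00.
|M| = 160.00.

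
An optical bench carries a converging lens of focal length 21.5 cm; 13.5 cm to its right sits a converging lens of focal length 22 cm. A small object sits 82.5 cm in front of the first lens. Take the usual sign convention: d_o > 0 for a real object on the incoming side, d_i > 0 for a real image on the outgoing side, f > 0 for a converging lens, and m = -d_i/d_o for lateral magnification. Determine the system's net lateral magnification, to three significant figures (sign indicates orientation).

-0.206

Applying the thin-lens equation to the first lens, 1/21.5 = 1/82.5 + 1/d_i1, which gives d_i1 = 29.078 cm.
Its lateral magnification is m_1 = -d_i1/d_o1 = -(29.078)/82.5 = -0.3525.
This image would form 29.078 cm past lens 1, i.e. 15.578 cm beyond lens 2, so it is a virtual object for lens 2: d_o2 = 13.5 - 29.078 = -15.578 cm.
Applying the thin-lens equation again with f_2 = 22 cm and d_o2 = -15.578 cm gives d_i2 = 9.120 cm.
m_2 = -(9.120)/(-15.578) = 0.5855.
Total m = m_1 x m_2 = (-0.3525)(0.5855) = -0.2063.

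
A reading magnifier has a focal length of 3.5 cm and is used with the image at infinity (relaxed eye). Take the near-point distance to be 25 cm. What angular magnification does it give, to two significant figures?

7.1

M = D/f = 25/3.5 = 7.143.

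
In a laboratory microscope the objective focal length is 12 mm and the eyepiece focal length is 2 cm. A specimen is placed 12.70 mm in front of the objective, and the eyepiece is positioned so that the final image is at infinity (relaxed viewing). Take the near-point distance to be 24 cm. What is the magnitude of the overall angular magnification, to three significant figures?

Convert to cm: f_obj = 12 mm = 1.2 cm; d_o = 12.70 mm = 1.27 cm.
Objective: 1/d_i = 1/f_obj - 1/d_o = 1/1.2 - 1/1.27 = 0.04593 cm^-1, so d_i = 21.771 cm.
m_obj = -d_i/d_o = -21.771/1.27 = -17.143.
Eyepiece angular magnification (image at infinity): M_eye = D/f_e = 24/2 = 12.000.
Overall M = m_obj x M_eye = (-17.143)(12.000) = -205.71.
|M| = 205.71.

206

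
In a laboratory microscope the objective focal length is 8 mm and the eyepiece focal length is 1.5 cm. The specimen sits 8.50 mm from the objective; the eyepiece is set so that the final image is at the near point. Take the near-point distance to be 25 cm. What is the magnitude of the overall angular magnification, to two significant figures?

280

Convert to cm: f_obj = 8 mm = 0.8 cm; d_o = 8.50 mm = 0.85 cm.
Objective: 1/d_i = 1/f_obj - 1/d_o = 1/0.8 - 1/0.85 = 0.07353 cm^-1, so d_i = 13.600 cm.
m_obj = -d_i/d_o = -13.600/0.85 = -16.000.
Eyepiece angular magnification (image at near point): M_eye = 1 + D/f_e = 1 + 25/1.5 = 17.667.
Overall M = m_obj x M_eye = (-16.000)(17.667) = -282.67.
|M| = 282.67.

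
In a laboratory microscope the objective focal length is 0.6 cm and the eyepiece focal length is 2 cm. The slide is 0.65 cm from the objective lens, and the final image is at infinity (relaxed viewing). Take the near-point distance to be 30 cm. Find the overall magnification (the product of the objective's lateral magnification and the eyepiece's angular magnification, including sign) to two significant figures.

-180

Objective: 1/d_i = 1/f_obj - 1/d_o = 1/0.6 - 1/0.65 = 0.12821 cm^-1, so d_i = 7.800 cm.
m_obj = -d_i/d_o = -7.800/0.65 = -12.000.
Eyepiece angular magnification (image at infinity): M_eye = D/f_e = 30/2 = 15.000.
Overall M = m_obj x M_eye = (-12.000)(15.000) = -180.00.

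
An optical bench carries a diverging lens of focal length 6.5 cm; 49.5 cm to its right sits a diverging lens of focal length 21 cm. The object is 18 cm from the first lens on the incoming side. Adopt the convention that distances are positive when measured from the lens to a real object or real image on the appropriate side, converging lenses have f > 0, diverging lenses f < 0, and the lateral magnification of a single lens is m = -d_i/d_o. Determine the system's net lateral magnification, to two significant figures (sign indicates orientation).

0.074

Applying the thin-lens equation to the first lens, 1/(-6.5) = 1/18 + 1/d_i1, which gives d_i1 = -4.776 cm.
Its lateral magnification is m_1 = -d_i1/d_o1 = -(-4.776)/18 = 0.2653.
The intermediate image is virtual, 4.776 cm to the left of lens 1, so d_o2 = L - d_i1 = 49.5 - (-4.776) = 54.276 cm.
Applying the thin-lens equation again with f_2 = -21 cm and d_o2 = 54.276 cm gives d_i2 = -15.142 cm.
m_2 = -(-15.142)/(54.276) = 0.2790.
Total m = m_1 x m_2 = (0.2653)(0.2790) = 0.0740.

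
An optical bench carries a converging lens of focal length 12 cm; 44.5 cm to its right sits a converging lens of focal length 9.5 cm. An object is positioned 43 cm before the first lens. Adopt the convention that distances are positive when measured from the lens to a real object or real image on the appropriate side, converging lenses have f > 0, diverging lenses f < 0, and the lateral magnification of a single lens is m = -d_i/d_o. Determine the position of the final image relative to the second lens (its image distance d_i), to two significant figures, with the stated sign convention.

Applying the thin-lens equation to the first lens, 1/12 = 1/43 + 1/d_i1, which gives d_i1 = 16.645 cm.
Object distance for lens 2: d_o2 = 44.5 - 16.645 = 27.855 cm.
Applying the thin-lens equation again with f_2 = 9.5 cm and d_o2 = 27.855 cm gives d_i2 = 14.417 cm.

14 cm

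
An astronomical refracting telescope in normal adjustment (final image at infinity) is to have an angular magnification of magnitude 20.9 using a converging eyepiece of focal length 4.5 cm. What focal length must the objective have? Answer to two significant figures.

94 cm

|M| = f_obj/|f_eye|, so f_obj = |M| x |f_eye| = 20.9 x 4.5 = 94.050 cm.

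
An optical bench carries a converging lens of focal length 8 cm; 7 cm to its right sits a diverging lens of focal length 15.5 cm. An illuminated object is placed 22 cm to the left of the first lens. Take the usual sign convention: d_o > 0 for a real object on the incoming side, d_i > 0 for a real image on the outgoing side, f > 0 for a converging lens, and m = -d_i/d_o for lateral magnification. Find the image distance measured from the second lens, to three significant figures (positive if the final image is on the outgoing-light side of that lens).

Applying the thin-lens equation to the first lens, 1/8 = 1/22 + 1/d_i1, which gives d_i1 = 12.571 cm.
Since 12.571 cm > 7 cm, the first image lies past the second lens and serves as a virtual object: d_o2 = L - d_i1 = -5.571 cm.
Applying the thin-lens equation again with f_2 = -15.5 cm and d_o2 = -5.571 cm gives d_i2 = 8.698 cm.

8.70 cm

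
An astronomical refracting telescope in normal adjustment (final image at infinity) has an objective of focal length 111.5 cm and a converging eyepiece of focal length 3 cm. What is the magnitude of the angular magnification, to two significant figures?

|M| = f_obj/|f_eye| = 111.5/3 = 37.167.

37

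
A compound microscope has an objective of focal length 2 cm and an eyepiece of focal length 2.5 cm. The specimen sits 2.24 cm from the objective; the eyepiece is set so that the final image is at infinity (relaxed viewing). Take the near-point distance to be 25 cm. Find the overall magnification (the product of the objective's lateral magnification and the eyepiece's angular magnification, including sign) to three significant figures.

-83.3

Objective: 1/d_i = 1/f_obj - 1/d_o = 1/2 - 1/2.24 = 0.05357 cm^-1, so d_i = 18.667 cm.
m_obj = -d_i/d_o = -18.667/2.24 = -8.333.
Eyepiece angular magnification (image at infinity): M_eye = D/f_e = 25/2.5 = 10.000.
Overall M = m_obj x M_eye = (-8.333)(10.000) = -83.33.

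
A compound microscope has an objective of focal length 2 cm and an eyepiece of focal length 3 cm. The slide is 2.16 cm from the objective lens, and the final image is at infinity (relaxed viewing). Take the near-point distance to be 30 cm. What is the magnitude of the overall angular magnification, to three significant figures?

Objective: 1/d_i = 1/f_obj - 1/d_o = 1/2 - 1/2.16 = 0.03704 cm^-1, so d_i = 27.000 cm.
m_obj = -d_i/d_o = -27.000/2.16 = -12.500.
Eyepiece angular magnification (image at infinity): M_eye = D/f_e = 30/3 = 10.000.
Overall M = m_obj x M_eye = (-12.500)(10.000) = -125.00.
|M| = 125.00.

125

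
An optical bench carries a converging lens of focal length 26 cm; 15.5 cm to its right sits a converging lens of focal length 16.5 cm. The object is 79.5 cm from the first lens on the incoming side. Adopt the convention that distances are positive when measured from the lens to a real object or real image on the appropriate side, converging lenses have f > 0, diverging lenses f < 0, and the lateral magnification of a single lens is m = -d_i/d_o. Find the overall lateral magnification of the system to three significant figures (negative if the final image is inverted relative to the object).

Lens 1: 1/d_i1 = 1/f_1 - 1/d_o1 = 1/26 - 1/79.5 = 0.02588 cm^-1, so d_i1 = 38.636 cm.
m_1 = -(38.636)/79.5 = -0.4860.
Since 38.636 cm > 15.5 cm, the first image lies past the second lens and serves as a virtual object: d_o2 = L - d_i1 = -23.136 cm.
Lens 2: 1/d_i2 = 1/f_2 - 1/d_o2 = 1/16.5 - 1/(-23.136) = 0.10383 cm^-1, so d_i2 = 9.631 cm.
m_2 = -(9.631)/(-23.136) = 0.4163.
The system's lateral magnification is m_1 m_2 = (-0.4860)(0.4163) = -0.2023.

-0.202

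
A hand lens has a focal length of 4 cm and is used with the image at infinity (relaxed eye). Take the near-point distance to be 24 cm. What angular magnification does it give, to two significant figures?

6.0

M = D/f = 24/4 = 6.000.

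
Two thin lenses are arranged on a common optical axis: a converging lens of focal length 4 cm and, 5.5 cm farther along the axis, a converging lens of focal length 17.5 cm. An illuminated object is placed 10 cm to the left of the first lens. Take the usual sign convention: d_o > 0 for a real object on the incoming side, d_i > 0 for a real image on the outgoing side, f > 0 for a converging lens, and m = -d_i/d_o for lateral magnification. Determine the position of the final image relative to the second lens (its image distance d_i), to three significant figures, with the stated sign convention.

1.09 cm

Lens 1: 1/d_i1 = 1/f_1 - 1/d_o1 = 1/4 - 1/10 = 0.15000 cm^-1, so d_i1 = 6.667 cm.
This image would form 6.667 cm past lens 1, i.e. 1.167 cm beyond lens 2, so it is a virtual object for lens 2: d_o2 = 5.5 - 6.667 = -1.167 cm.
Lens 2: 1/d_i2 = 1/f_2 - 1/d_o2 = 1/17.5 - 1/(-1.167) = 0.91429 cm^-1, so d_i2 = 1.094 cm.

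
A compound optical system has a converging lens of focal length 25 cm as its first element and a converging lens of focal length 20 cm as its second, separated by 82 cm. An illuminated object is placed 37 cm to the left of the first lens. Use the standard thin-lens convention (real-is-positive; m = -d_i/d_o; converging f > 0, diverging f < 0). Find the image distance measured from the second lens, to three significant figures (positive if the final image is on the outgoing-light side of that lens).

Lens 1: 1/d_i1 = 1/f_1 - 1/d_o1 = 1/25 - 1/37 = 0.01297 cm^-1, so d_i1 = 77.083 cm.
That image sits 4.917 cm in front of the second lens, so d_o2 = 4.917 cm.
Lens 2: 1/d_i2 = 1/f_2 - 1/d_o2 = 1/20 - 1/(4.917) = -0.15339 cm^-1, so d_i2 = -6.519 cm.

-6.52 cm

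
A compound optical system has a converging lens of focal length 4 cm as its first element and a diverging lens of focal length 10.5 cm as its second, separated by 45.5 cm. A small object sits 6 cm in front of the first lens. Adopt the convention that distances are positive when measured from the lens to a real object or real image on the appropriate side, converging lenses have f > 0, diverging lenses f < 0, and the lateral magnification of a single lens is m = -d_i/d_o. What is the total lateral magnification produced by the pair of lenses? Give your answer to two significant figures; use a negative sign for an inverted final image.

Applying the thin-lens equation to the first lens, 1/4 = 1/6 + 1/d_i1, which gives d_i1 = 12.000 cm.
Its lateral magnification is m_1 = -d_i1/d_o1 = -(12.000)/6 = -2.0000.
That image sits 33.500 cm in front of the second lens, so d_o2 = 33.500 cm.
Applying the thin-lens equation again with f_2 = -10.5 cm and d_o2 = 33.500 cm gives d_i2 = -7.994 cm.
m_2 = -(-7.994)/(33.500) = 0.2386.
Overall magnification: m = m_1 m_2 = -0.4773.

-0.48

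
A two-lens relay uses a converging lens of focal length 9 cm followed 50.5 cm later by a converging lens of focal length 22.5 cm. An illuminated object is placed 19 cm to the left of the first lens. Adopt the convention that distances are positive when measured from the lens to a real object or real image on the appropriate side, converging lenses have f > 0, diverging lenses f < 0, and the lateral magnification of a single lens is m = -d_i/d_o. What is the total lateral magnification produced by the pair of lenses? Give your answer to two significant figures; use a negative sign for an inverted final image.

1.9

First lens: d_i1 = 1/(1/9 - 1/19) = 17.100 cm.
m_1 = -(17.100)/19 = -0.9000.
The intermediate image is 17.100 cm to the right of lens 1, so d_o2 = L - d_i1 = 50.5 - 17.100 = 33.400 cm.
Second lens: d_i2 = 1/(1/22.5 - 1/(33.400)) = 68.945 cm.
m_2 = -(68.945)/(33.400) = -2.0642.
The system's lateral magnification is m_1 m_2 = (-0.9000)(-2.0642) = 1.8578.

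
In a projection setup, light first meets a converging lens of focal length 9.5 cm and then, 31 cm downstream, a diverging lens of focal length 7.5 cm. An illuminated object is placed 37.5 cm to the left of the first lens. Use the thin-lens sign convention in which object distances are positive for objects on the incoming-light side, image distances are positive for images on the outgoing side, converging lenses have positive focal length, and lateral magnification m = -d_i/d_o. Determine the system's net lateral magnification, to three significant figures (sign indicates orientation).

Applying the thin-lens equation to the first lens, 1/9.5 = 1/37.5 + 1/d_i1, which gives d_i1 = 12.723 cm.
Its lateral magnification is m_1 = -d_i1/d_o1 = -(12.723)/37.5 = -0.3393.
That image sits 18.277 cm in front of the second lens, so d_o2 = 18.277 cm.
Applying the thin-lens equation again with f_2 = -7.5 cm and d_o2 = 18.277 cm gives d_i2 = -5.318 cm.
m_2 = -(-5.318)/(18.277) = 0.2910.
Total m = m_1 x m_2 = (-0.3393)(0.2910) = -0.0987.

-0.0987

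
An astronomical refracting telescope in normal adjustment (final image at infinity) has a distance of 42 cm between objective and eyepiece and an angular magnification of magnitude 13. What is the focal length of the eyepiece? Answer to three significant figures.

3.00 cm

In normal adjustment the tube length equals f_obj + f_eye and |M| = f_obj/f_eye.
So f_obj = 13 f_eye and 13 f_eye + f_eye = 42 cm, giving f_eye = 42/14 = 3.000 cm and f_obj = 39.000 cm.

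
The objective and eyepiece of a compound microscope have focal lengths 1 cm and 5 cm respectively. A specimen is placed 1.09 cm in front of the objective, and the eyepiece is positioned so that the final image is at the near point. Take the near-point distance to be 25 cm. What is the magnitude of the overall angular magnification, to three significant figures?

66.7

Objective: 1/d_i = 1/f_obj - 1/d_o = 1/1 - 1/1.09 = 0.08257 cm^-1, so d_i = 12.111 cm.
m_obj = -d_i/d_o = -12.111/1.09 = -11.111.
Eyepiece angular magnification (image at near point): M_eye = 1 + D/f_e = 1 + 25/5 = 6.000.
Overall M = m_obj x M_eye = (-11.111)(6.000) = -66.67.
|M| = 66.67.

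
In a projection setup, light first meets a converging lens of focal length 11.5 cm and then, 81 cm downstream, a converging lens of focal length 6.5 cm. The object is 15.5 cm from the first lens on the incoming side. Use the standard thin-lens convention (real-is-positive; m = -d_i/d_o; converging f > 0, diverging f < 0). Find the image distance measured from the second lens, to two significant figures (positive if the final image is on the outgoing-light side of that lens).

Lens 1: 1/d_i1 = 1/f_1 - 1/d_o1 = 1/11.5 - 1/15.5 = 0.02244 cm^-1, so d_i1 = 44.562 cm.
That image sits 36.438 cm in front of the second lens, so d_o2 = 36.438 cm.
Lens 2: 1/d_i2 = 1/f_2 - 1/d_o2 = 1/6.5 - 1/(36.438) = 0.12640 cm^-1, so d_i2 = 7.911 cm.

7.9 cm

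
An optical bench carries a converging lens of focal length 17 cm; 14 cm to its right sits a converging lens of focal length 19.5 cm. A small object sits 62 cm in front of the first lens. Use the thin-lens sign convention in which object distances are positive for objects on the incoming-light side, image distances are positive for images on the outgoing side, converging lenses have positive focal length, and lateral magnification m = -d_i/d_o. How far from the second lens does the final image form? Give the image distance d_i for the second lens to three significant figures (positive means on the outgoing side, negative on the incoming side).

Lens 1: 1/d_i1 = 1/f_1 - 1/d_o1 = 1/17 - 1/62 = 0.04269 cm^-1, so d_i1 = 23.422 cm.
Since 23.422 cm > 14 cm, the first image lies past the second lens and serves as a virtual object: d_o2 = L - d_i1 = -9.422 cm.
Lens 2: 1/d_i2 = 1/f_2 - 1/d_o2 = 1/19.5 - 1/(-9.422) = 0.15741 cm^-1, so d_i2 = 6.353 cm.

6.35 cm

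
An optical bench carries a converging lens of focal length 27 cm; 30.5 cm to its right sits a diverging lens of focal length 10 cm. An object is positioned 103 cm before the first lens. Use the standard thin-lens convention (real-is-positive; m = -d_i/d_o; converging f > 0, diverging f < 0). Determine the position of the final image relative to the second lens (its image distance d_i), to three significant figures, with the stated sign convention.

Lens 1: 1/d_i1 = 1/f_1 - 1/d_o1 = 1/27 - 1/103 = 0.02733 cm^-1, so d_i1 = 36.592 cm.
This image would form 36.592 cm past lens 1, i.e. 6.092 cm beyond lens 2, so it is a virtual object for lens 2: d_o2 = 30.5 - 36.592 = -6.092 cm.
Lens 2: 1/d_i2 = 1/f_2 - 1/d_o2 = 1/(-10) - 1/(-6.092) = 0.06415 cm^-1, so d_i2 = 15.589 cm.

15.6 cm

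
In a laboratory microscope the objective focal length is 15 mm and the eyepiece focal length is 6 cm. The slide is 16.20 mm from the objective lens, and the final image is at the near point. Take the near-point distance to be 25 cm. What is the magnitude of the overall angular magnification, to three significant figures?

Convert to cm: f_obj = 15 mm = 1.5 cm; d_o = 16.20 mm = 1.62 cm.
Objective: 1/d_i = 1/f_obj - 1/d_o = 1/1.5 - 1/1.62 = 0.04938 cm^-1, so d_i = 20.250 cm.
m_obj = -d_i/d_o = -20.250/1.62 = -12.500.
Eyepiece angular magnification (image at near point): M_eye = 1 + D/f_e = 1 + 25/6 = 5.167.
Overall M = m_obj x M_eye = (-12.500)(5.167) = -64.58.
|M| = 64.58.

64.6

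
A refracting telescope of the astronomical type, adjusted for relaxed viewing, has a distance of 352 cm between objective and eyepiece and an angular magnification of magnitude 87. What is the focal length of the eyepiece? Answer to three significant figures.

4.00 cm

In normal adjustment the tube length equals f_obj + f_eye and |M| = f_obj/f_eye.
So f_obj = 87 f_eye and 87 f_eye + f_eye = 352 cm, giving f_eye = 352/88 = 4.000 cm and f_obj = 348.000 cm.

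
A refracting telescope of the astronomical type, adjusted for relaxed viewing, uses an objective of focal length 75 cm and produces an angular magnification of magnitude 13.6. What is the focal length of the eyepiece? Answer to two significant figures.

5.5 cm

|M| = f_obj/f_eye, so f_eye = f_obj/|M| = 75/13.6 = 5.515 cm.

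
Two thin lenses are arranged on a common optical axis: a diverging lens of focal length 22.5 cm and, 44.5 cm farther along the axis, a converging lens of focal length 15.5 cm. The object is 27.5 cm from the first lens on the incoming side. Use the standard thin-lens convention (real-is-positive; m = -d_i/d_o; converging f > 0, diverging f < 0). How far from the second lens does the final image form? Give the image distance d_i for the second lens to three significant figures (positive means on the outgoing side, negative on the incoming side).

21.3 cm

First lens: d_i1 = 1/(1/(-22.5) - 1/27.5) = -12.375 cm.
With d_i1 < 0 the first image is virtual and lies on the object side; the object distance for lens 2 is d_o2 = 44.5 - (-12.375) = 56.875 cm.
Second lens: d_i2 = 1/(1/15.5 - 1/(56.875)) = 21.307 cm.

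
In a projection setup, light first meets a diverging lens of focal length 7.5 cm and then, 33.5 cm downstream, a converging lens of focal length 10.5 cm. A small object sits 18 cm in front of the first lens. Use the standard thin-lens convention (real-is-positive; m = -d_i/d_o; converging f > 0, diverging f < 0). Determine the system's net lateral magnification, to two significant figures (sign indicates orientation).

Applying the thin-lens equation to the first lens, 1/(-7.5) = 1/18 + 1/d_i1, which gives d_i1 = -5.294 cm.
Its lateral magnification is m_1 = -d_i1/d_o1 = -(-5.294)/18 = 0.2941.
The intermediate image is virtual, 5.294 cm to the left of lens 1, so d_o2 = L - d_i1 = 33.5 - (-5.294) = 38.794 cm.
Applying the thin-lens equation again with f_2 = 10.5 cm and d_o2 = 38.794 cm gives d_i2 = 14.397 cm.
m_2 = -(14.397)/(38.794) = -0.3711.
The system's lateral magnification is m_1 m_2 = (0.2941)(-0.3711) = -0.1091.

-0.11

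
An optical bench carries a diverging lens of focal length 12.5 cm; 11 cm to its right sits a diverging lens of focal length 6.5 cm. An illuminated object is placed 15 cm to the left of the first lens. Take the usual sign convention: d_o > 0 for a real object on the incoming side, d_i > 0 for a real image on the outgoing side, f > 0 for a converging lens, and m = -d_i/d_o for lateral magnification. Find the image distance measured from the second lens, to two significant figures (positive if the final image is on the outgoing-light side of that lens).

Lens 1: 1/d_i1 = 1/f_1 - 1/d_o1 = 1/(-12.5) - 1/15 = -0.14667 cm^-1, so d_i1 = -6.818 cm.
With d_i1 < 0 the first image is virtual and lies on the object side; the object distance for lens 2 is d_o2 = 11 - (-6.818) = 17.818 cm.
Lens 2: 1/d_i2 = 1/f_2 - 1/d_o2 = 1/(-6.5) - 1/(17.818) = -0.20997 cm^-1, so d_i2 = -4.763 cm.

-4.8 cm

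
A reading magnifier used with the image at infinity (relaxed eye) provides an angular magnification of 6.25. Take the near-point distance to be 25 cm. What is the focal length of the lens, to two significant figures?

4.0 cm

For the image at infinity, M = D/f.
f = D/M = 25/6.25 = 4.000 cm.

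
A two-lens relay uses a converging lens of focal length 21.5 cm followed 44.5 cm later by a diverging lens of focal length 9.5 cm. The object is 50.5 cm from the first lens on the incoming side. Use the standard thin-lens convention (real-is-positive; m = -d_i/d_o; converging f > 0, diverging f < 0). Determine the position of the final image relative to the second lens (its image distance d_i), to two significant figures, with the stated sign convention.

Applying the thin-lens equation to the first lens, 1/21.5 = 1/50.5 + 1/d_i1, which gives d_i1 = 37.440 cm.
Object distance for lens 2: d_o2 = 44.5 - 37.440 = 7.060 cm.
Applying the thin-lens equation again with f_2 = -9.5 cm and d_o2 = 7.060 cm gives d_i2 = -4.050 cm.

-4.1 cm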